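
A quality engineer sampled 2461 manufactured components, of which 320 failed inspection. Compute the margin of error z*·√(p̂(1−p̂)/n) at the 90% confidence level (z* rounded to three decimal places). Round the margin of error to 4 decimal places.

ME = 0.0112

p̂ = 320/2461 = 0.13003.
SE = √(p̂(1−p̂)/n) = √(0.113121/2461) = 0.006780.
For 90% confidence, z* = 1.645.
Margin of error = z*·SE = 1.645 × 0.006780 = 0.0112.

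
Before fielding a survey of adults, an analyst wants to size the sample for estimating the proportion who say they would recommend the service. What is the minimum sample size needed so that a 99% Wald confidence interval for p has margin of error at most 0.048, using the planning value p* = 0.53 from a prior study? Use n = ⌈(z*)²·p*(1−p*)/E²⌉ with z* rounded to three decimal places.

z* = 2.576 at the 99% level.
p*(1−p*) = 0.2491.
(z*)²·p*(1−p*)/E² = 6.635776·0.2491/0.002304 = 717.436.
⌈717.436⌉ = 718.

n = 718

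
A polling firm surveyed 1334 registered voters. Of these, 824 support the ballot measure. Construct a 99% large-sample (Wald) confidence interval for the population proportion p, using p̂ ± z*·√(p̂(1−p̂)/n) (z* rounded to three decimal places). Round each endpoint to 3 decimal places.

(0.583, 0.652)

p̂ = 824/1334 = 0.61769.
SE = √(p̂(1−p̂)/n) = √(0.236149/1334) = 0.013305.
For 99% confidence, z* = 2.576.
Margin of error: 2.576 × 0.013305 = 0.03427.
Interval: 0.61769 ± 0.03427 → (0.583, 0.652).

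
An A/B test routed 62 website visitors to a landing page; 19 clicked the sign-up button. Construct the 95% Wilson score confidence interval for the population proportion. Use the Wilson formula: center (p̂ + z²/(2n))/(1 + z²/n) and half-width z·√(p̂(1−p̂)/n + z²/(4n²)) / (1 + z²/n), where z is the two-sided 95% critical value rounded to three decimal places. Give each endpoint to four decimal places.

Here p̂ = 19/62 = 0.30645 and z = 1.960 (z² = 3.841600).
1 + z²/n = 1.061961.
Adjusted center: (0.30645 + z²/(2n))/1.061961 = 0.31774.
Radicand: p̂(1−p̂)/n + z²/(4n²) = 0.003428049 + 0.000249844 = 0.003677893.
Half-width = 1.960·√0.003677893/1.061961 = 0.11193.
Interval: 0.31774 ± 0.11193 → (0.2058, 0.4297).

(0.2058, 0.4297)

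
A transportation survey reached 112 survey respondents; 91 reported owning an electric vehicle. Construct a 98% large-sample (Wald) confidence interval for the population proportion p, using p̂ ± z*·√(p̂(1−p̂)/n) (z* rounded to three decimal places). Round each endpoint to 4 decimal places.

(0.7267, 0.8983)

Sample proportion p̂ = 91/112 = 0.81250.
SE(p̂) = √(0.81250·0.18750/112) = 0.036881.
z* = 2.326 at the 98% level.
Margin = 2.326·0.036881 = 0.08579.
Interval: 0.81250 ± 0.08579 → (0.7267, 0.8983).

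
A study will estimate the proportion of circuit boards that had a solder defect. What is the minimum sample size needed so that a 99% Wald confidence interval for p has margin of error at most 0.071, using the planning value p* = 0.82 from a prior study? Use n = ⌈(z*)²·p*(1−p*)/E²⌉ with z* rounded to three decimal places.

The 99% critical value is z* = 2.576.
p*(1−p*) = 0.1476.
(z*)²·p*(1−p*)/E² = 6.635776·0.1476/0.005041 = 194.295.
Rounding up, n = 195.

n = 195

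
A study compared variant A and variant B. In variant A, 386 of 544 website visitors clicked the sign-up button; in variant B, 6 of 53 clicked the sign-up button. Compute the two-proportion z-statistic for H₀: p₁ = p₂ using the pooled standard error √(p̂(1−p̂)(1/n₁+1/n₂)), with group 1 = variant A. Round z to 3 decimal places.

z = 8.728

p̂₁ = 386/544 = 0.70956, p̂₂ = 6/53 = 0.11321.
Pooling: p̂ = 392/597 = 0.65662.
SE = √[p̂(1−p̂)(1/n₁+1/n₂)] = √[0.65662·0.34338·(1/544+1/53)] ≈ 0.068327.
z = (p̂₁ − p̂₂)/SE = (0.70956 − 0.11321)/0.068327 = 0.59635/0.068327 = 8.728.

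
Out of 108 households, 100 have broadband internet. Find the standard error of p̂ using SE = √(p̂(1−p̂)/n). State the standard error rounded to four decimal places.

SE = 0.0252

The sample proportion is 100/108 = 0.92593.
p̂(1−p̂) = 0.068584.
SE = √(0.068584/108) = √0.000635037 = 0.0252.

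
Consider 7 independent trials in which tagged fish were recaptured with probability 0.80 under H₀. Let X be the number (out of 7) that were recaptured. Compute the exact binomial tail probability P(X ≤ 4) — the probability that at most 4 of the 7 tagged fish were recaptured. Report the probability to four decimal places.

X ~ Binomial(n=7, p=0.80).
P(X ≤ 4) = Σ_{j=0}^{4} C(7,j)·0.80^j·0.20^{7−j}.
= 0.000013 + 0.000358 + 0.004301 + 0.028672 + 0.114688 = 0.1480.

P = 0.1480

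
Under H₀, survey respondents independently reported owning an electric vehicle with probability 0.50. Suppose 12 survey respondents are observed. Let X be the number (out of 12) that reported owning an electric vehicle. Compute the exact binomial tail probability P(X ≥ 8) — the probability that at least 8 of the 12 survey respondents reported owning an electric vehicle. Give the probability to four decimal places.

P = 0.1938

X ~ Binomial(n=12, p=0.50).
P(X ≥ 8) = Σ_{j=8}^{12} C(12,j)·0.50^j·0.50^{12−j}.
= 0.120850 + 0.053711 + 0.016113 + 0.002930 + 0.000244 = 0.1938.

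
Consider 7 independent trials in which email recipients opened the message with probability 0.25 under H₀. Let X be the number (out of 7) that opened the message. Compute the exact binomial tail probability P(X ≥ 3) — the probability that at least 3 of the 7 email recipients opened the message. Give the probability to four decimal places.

X is binomial with n = 7 and p = 0.25.
P(X ≥ 3) = Σ_{j=3}^{7} C(7,j)·0.25^j·0.75^{7−j}.
= 0.173035 + 0.057678 + 0.011536 + 0.001282 + 0.000061 = 0.2436.

P = 0.2436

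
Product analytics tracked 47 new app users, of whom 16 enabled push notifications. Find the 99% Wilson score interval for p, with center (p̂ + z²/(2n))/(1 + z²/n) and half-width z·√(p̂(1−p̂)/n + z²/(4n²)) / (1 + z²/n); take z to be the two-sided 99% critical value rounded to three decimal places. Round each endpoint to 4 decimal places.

(0.1923, 0.5280)

p̂ = 16/47 = 0.34043; z = 2.576, so z² = 6.635776.
1 + z²/n = 1.141187.
Center = (0.34043 + 0.070593)/1.141187 = 0.36017.
Radicand: p̂(1−p̂)/n + z²/(4n²) = 0.004777361 + 0.000750993 = 0.005528354.
Half-width = z·√(radicand)/denom = 2.576·0.074353/1.141187 = 0.16784.
So the interval runs from 0.1923 to 0.5280.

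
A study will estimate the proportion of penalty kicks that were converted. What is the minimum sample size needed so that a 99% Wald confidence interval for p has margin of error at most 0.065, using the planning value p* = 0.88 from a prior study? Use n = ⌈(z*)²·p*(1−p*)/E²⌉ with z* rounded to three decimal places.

n = 166

For 99% confidence, z* = 2.576.
p*(1−p*) = 0.88·0.12 = 0.1056.
(z*)²·p*(1−p*)/E² = 6.635776·0.1056/0.004225 = 165.855.
Rounding up, n = 166.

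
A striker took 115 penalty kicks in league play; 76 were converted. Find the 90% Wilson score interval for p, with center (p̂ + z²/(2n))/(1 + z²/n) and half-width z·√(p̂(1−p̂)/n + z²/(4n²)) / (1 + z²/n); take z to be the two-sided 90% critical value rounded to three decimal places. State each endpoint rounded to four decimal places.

Here p̂ = 76/115 = 0.66087 and z = 1.645 (z² = 2.706025).
1 + z²/n = 1.023531.
Center = (0.66087 + 0.011765)/1.023531 = 0.65717.
Radicand: p̂(1−p̂)/n + z²/(4n²) = 0.001948878 + 0.000051154 = 0.002000032.
Half-width = z·√(radicand)/denom = 1.645·0.044722/1.023531 = 0.07188.
So the interval runs from 0.5853 to 0.7290.

(0.5853, 0.7290)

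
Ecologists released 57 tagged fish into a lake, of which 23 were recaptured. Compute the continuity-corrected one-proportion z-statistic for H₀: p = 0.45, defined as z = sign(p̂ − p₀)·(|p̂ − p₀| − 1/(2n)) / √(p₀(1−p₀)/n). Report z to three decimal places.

The sample proportion is 23/57 = 0.40351. p̂ − p₀ = -0.046491.
1/(2n) = 0.008772.
Corrected numerator: |-0.046491| − 0.008772 = 0.037719.
Null standard error: √(0.45·0.55/57) = √0.004342105 = 0.065895.
z = (−)0.037719/0.065895 = -0.572.

z = -0.572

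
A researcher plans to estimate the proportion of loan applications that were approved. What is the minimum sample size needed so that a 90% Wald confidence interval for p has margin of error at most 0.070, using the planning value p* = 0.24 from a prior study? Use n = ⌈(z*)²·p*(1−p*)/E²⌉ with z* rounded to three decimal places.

n = 101

The 90% critical value is z* = 1.645.
p*(1−p*) = 0.1824.
Required n before rounding: 2.706025 × 0.1824 / 0.070² = 100.730.
⌈100.730⌉ = 101.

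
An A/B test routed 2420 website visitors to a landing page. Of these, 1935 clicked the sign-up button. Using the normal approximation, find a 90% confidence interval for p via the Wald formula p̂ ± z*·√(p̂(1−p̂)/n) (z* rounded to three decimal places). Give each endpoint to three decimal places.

(0.786, 0.813)

The sample proportion is 1935/2420 = 0.79959.
SE(p̂) = √(0.79959·0.20041/2420) = 0.008137.
z* = 1.645 at the 90% level.
Margin of error: 1.645 × 0.008137 = 0.01339.
Interval: 0.79959 ± 0.01339 → (0.786, 0.813).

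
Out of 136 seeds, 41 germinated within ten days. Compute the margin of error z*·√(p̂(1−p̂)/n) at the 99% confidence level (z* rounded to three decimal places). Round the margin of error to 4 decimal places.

The sample proportion is 41/136 = 0.30147.
SE = √(p̂(1−p̂)/n) = √(0.210586/136) = 0.039350.
z* = 2.576 at the 99% level.
ME = 2.576·0.039350 = 0.1014.

ME = 0.1014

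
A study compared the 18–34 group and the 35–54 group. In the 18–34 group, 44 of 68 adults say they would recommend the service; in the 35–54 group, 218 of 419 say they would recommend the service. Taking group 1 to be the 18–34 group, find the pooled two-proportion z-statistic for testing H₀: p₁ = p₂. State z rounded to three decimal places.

Sample proportions: p̂₁ = 44/68 = 0.64706 and p̂₂ = 218/419 = 0.52029.
Pooling: p̂ = 262/487 = 0.53799.
Pooled SE = √[0.2485569·0.01709252] ≈ 0.065180.
z = (p̂₁ − p̂₂)/SE = (0.64706 − 0.52029)/0.065180 = 0.12677/0.065180 = 1.945.

z = 1.945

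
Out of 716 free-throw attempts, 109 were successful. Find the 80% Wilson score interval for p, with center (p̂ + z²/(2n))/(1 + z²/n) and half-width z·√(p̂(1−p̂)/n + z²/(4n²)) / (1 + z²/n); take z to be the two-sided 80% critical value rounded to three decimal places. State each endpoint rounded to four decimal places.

(0.1358, 0.1702)

Here p̂ = 109/716 = 0.15223 and z = 1.282 (z² = 1.643524).
1 + z²/n = 1.002295.
Center = (0.15223 + 0.001148)/1.002295 = 0.15303.
Radicand: p̂(1−p̂)/n + z²/(4n²) = 0.000180250 + 0.000000801 = 0.000181051.
Half-width = 1.282·√0.000181051/1.002295 = 0.01721.
Interval: 0.15303 ± 0.01721 → (0.1358, 0.1702).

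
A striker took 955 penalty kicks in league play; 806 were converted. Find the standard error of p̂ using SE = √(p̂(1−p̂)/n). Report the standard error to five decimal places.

Sample proportion p̂ = 806/955 = 0.84398.
p̂(1−p̂) = 0.84398·0.15602 = 0.131678.
SE = √(0.131678/955) = 0.01174.

SE = 0.01174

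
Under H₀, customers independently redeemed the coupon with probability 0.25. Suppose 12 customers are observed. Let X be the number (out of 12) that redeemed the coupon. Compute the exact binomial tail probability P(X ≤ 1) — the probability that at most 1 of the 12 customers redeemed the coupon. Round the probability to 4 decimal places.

X is binomial with n = 12 and p = 0.25.
P(X ≤ 1) = C(12,0)·0.25^0·0.75^12 + C(12,1)·0.25^1·0.75^11.
= 0.031676 + 0.126705 = 0.1584.

P = 0.1584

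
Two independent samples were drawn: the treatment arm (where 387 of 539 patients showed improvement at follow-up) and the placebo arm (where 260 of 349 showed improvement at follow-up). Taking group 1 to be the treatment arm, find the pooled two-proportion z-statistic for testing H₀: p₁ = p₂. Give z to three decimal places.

z = -0.883

Sample proportions: p̂₁ = 387/539 = 0.71800 and p̂₂ = 260/349 = 0.74499.
Pooled p̂ = (387+260)/(539+349) = 647/888 = 0.72860.
Pooled SE = √[0.1977404·0.00472062] ≈ 0.030553.
z = (p̂₁ − p̂₂)/SE = (0.71800 − 0.74499)/0.030553 = -0.02699/0.030553 = -0.883.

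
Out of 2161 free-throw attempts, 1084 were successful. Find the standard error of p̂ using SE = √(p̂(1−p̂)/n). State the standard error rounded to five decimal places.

Sample proportion p̂ = 1084/2161 = 0.50162.
p̂(1−p̂) = 0.50162·0.49838 = 0.249997.
Dividing by n and taking the root: √0.000115686 = 0.01076.

SE = 0.01076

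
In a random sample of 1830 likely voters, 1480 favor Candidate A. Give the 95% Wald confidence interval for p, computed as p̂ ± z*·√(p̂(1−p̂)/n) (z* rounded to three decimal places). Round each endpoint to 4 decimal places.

(0.7907, 0.8268)

With x = 1480 successes in n = 1830, p̂ = 0.80874.
SE = √(p̂(1−p̂)/n) = √(0.154678/1830) = 0.009194.
z* = 1.960 at the 95% level.
Margin of error: 1.960 × 0.009194 = 0.01802.
Interval: 0.80874 ± 0.01802 → (0.7907, 0.8268).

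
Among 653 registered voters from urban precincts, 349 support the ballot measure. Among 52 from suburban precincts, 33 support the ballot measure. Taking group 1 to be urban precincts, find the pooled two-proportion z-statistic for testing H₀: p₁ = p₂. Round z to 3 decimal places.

z = -1.395

p̂₁ = 349/653 = 0.53446, p̂₂ = 33/52 = 0.63462.
Pooled p̂ = (349+33)/(653+52) = 382/705 = 0.54184.
SE = √[p̂(1−p̂)(1/n₁+1/n₂)] = √[0.54184·0.45816·(1/653+1/52)] ≈ 0.071793.
z = (p̂₁ − p̂₂)/SE = (0.53446 − 0.63462)/0.071793 = -0.10016/0.071793 = -1.395.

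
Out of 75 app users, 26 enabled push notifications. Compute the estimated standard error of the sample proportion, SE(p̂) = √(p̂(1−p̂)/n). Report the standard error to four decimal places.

The sample proportion is 26/75 = 0.34667.
p̂(1−p̂) = 0.34667·0.65333 = 0.226490.
SE = √(0.226490/75) = √0.003019867 = 0.0550.

SE = 0.0550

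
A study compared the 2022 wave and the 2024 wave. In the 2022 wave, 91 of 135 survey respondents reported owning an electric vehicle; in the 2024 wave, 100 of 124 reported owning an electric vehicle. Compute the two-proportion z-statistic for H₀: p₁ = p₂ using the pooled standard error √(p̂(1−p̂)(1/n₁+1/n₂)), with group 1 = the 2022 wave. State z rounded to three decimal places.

p̂₁ = 91/135 = 0.67407, p̂₂ = 100/124 = 0.80645.
Pooling: p̂ = 191/259 = 0.73745.
SE = √[p̂(1−p̂)(1/n₁+1/n₂)] = √[0.73745·0.26255·(1/135+1/124)] ≈ 0.054732.
z = -0.13238/0.054732 = -2.419.

z = -2.419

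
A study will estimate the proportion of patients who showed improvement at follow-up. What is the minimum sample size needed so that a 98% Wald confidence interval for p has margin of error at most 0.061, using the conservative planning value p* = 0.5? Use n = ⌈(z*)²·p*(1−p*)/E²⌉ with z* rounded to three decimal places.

For 98% confidence, z* = 2.326.
p*(1−p*) = 0.50·0.50 = 0.2500.
Required n before rounding: 5.410276 × 0.2500 / 0.061² = 363.496.
⌈363.496⌉ = 364.

n = 364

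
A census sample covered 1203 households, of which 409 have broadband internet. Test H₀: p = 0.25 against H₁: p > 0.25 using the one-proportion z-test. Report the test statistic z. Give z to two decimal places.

p̂ = 409/1203 = 0.33998.
Null standard error: √(0.25·0.75/1203) = √0.000155860 = 0.012484.
z = (p̂ − p₀)/SE = (0.33998 − 0.25)/0.012484 = 7.21.

z = 7.21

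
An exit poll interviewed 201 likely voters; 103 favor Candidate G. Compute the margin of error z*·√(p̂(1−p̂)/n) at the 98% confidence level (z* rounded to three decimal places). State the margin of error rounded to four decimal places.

ME = 0.0820

With x = 103 successes in n = 201, p̂ = 0.51244.
SE = √(p̂(1−p̂)/n) = √(0.249845/201) = 0.035256.
z* = 2.326 at the 98% level.
ME = 2.326·0.035256 = 0.0820.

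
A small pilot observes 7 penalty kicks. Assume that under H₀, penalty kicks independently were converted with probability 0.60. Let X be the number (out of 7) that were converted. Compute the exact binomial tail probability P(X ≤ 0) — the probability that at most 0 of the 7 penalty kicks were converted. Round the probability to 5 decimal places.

P = 0.00164

X is binomial with n = 7 and p = 0.60.
P(X ≤ 0) = C(7,0)·0.60^0·0.40^7.
= 0.001638 = 0.00164.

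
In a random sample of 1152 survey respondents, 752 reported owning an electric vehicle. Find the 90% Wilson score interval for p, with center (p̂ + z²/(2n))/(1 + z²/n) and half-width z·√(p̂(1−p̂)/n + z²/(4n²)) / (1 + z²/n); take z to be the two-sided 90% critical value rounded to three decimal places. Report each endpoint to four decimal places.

Here p̂ = 752/1152 = 0.65278 and z = 1.645 (z² = 2.706025).
1 + z²/n = 1.002349.
Adjusted center: (0.65278 + z²/(2n))/1.002349 = 0.65242.
Radicand: p̂(1−p̂)/n + z²/(4n²) = 0.000196753 + 0.000000510 = 0.000197263.
Half-width = z·√(radicand)/denom = 1.645·0.014045/1.002349 = 0.02305.
So the interval runs from 0.6294 to 0.6755.

(0.6294, 0.6755)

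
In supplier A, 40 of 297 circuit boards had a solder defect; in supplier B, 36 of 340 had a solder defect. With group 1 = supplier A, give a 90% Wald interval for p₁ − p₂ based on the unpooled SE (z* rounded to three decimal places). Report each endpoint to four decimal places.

(-0.0138, 0.0714)

p̂₁ = 40/297 = 0.13468, p̂₂ = 36/340 = 0.10588; p̂₁ − p̂₂ = 0.02880.
Unpooled SE = √(p̂₁(1−p̂₁)/n₁ + p̂₂(1−p̂₂)/n₂) = √(0.000392395 + 0.000278445) = 0.025901.
For 90% confidence, z* = 1.645. Margin of error = 0.04261.
Interval: 0.02880 ± 0.04261 → (-0.0138, 0.0714).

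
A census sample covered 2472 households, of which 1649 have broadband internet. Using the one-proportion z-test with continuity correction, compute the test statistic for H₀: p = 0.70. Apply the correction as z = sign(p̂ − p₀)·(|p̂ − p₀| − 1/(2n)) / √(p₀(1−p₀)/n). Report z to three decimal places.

The sample proportion is 1649/2472 = 0.66707. p̂ − p₀ = -0.032929.
Continuity correction 1/(2n) = 1/4944 = 0.000202.
Corrected numerator: |-0.032929| − 0.000202 = 0.032727.
SE₀ = √(0.70·0.30/2472) = 0.009217.
z = −0.032727/0.009217 = -3.551.

z = -3.551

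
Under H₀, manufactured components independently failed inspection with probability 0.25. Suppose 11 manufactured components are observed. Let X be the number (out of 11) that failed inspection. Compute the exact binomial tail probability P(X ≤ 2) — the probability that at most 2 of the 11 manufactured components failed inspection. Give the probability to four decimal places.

X is binomial with n = 11 and p = 0.25.
P(X ≤ 2) = C(11,0)·0.25^0·0.75^11 + C(11,1)·0.25^1·0.75^10 + C(11,2)·0.25^2·0.75^9.
= 0.042235 + 0.154862 + 0.258104 = 0.4552.

P = 0.4552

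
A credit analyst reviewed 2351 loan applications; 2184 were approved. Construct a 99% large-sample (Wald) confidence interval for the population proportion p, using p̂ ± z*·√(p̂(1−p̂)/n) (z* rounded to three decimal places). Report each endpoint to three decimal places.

(0.915, 0.943)

The sample proportion is 2184/2351 = 0.92897.
SE = √(p̂(1−p̂)/n) = √(0.065988/2351) = 0.005298.
For 99% confidence, z* = 2.576.
Margin of error: 2.576 × 0.005298 = 0.01365.
CI: 0.92897 ± 0.01365 = (0.915, 0.943).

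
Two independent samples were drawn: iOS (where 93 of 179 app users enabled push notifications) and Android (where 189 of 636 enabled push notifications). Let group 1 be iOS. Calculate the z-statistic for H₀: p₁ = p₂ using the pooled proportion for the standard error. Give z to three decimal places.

z = 5.525

p̂₁ = 93/179 = 0.51955, p̂₂ = 189/636 = 0.29717.
Pooling: p̂ = 282/815 = 0.34601.
SE = √[p̂(1−p̂)(1/n₁+1/n₂)] = √[0.34601·0.65399·(1/179+1/636)] ≈ 0.040249.
z = (p̂₁ − p̂₂)/SE = (0.51955 − 0.29717)/0.040249 = 0.22238/0.040249 = 5.525.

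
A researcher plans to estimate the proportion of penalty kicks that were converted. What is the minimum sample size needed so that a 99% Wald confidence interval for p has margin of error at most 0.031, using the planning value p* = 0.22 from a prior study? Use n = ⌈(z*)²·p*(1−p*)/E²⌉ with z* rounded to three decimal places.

n = 1185

z* = 2.576 at the 99% level.
p*(1−p*) = 0.1716.
Required n before rounding: 6.635776 × 0.1716 / 0.031² = 1184.911.
Rounding up, n = 1185.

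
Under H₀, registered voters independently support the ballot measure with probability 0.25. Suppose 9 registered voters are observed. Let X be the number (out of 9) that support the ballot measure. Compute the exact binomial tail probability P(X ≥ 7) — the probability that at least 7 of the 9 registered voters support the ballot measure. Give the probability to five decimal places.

P = 0.00134

X is binomial with n = 9 and p = 0.25.
P(X ≥ 7) = C(9,7)·0.25^7·0.75^2 + C(9,8)·0.25^8·0.75^1 + C(9,9)·0.25^9·0.75^0.
= 0.001236 + 0.000103 + 0.000004 = 0.00134.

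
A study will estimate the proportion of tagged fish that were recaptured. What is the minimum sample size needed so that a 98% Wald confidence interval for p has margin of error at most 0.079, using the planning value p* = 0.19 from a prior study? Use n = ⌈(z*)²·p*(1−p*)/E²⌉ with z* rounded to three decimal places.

z* = 2.326 at the 98% level.
p*(1−p*) = 0.19·0.81 = 0.1539.
Required n before rounding: 5.410276 × 0.1539 / 0.079² = 133.415.
⌈133.415⌉ = 134.

n = 134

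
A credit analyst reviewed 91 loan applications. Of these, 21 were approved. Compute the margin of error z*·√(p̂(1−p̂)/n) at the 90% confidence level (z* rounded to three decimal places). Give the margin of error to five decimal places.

ME = 0.07265

With x = 21 successes in n = 91, p̂ = 0.23077.
Standard error of p̂: √(0.177515/91) = √0.001950712 = 0.044167.
For 90% confidence, z* = 1.645.
Margin of error = z*·SE = 1.645 × 0.044167 = 0.07265.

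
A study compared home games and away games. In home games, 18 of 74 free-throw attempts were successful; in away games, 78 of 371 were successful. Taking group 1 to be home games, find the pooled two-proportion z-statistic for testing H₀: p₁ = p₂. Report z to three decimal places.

z = 0.630

Sample proportions: p̂₁ = 18/74 = 0.24324 and p̂₂ = 78/371 = 0.21024.
Pooled p̂ = (18+78)/(74+371) = 96/445 = 0.21573.
Pooled SE = √[0.1691908·0.01620893] ≈ 0.052368.
z = (p̂₁ − p̂₂)/SE = (0.24324 − 0.21024)/0.052368 = 0.03300/0.052368 = 0.630.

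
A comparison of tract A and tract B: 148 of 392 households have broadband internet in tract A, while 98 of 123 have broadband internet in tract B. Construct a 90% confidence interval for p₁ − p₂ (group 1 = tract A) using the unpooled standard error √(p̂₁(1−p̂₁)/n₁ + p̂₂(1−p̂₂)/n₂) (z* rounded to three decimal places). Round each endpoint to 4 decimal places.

p̂₁ = 148/392 = 0.37755, p̂₂ = 98/123 = 0.79675; p̂₁ − p̂₂ = -0.41920.
SE = √(0.000599506 + 0.001316591) = √0.001916097 = 0.043773.
z* = 1.645 at the 90% level. Margin of error = 0.07201.
So the interval runs from -0.4912 to -0.3472.

(-0.4912, -0.3472)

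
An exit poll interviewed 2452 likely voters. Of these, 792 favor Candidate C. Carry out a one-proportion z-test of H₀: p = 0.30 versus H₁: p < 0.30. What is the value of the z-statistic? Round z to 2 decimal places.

z = 2.49

p̂ = 792/2452 = 0.32300.
SE₀ = √(0.30·0.70/2452) = 0.009254.
Test statistic: z = 0.02300/0.009254 = 2.49.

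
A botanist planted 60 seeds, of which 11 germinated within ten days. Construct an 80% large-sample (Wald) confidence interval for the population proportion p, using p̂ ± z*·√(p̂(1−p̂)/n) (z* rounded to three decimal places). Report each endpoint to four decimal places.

(0.1193, 0.2474)

The sample proportion is 11/60 = 0.18333.
SE(p̂) = √(0.18333·0.81667/60) = 0.049954.
The 80% critical value is z* = 1.282.
Margin of error: 1.282 × 0.049954 = 0.06404.
Interval: 0.18333 ± 0.06404 → (0.1193, 0.2474).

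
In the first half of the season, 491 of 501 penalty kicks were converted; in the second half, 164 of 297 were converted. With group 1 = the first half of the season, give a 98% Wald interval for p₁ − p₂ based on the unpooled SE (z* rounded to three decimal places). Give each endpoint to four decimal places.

(0.3592, 0.4965)

p̂₁ = 491/501 = 0.98004, p̂₂ = 164/297 = 0.55219; p̂₁ − p̂₂ = 0.42785.
SE = √(0.000039045 + 0.000832580) = √0.000871625 = 0.029523.
The 98% critical value is z* = 2.326. Margin = 2.326·0.029523 = 0.06867.
CI: 0.42785 ± 0.06867 = (0.3592, 0.4965).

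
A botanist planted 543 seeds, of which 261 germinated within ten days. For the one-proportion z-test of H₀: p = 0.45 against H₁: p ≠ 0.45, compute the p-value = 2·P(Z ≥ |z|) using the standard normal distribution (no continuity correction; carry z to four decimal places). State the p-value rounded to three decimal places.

p̂ = 261/543 = 0.48066.
SE₀ = √(0.45·0.55/543) = 0.021349.
z = (p̂ − p₀)/SE = (261/543 − 0.45)/0.021349 ≈ 1.4362.
p-value = 2·P(Z ≥ |z|) with z = 1.4362 → 0.151.

p-value = 0.151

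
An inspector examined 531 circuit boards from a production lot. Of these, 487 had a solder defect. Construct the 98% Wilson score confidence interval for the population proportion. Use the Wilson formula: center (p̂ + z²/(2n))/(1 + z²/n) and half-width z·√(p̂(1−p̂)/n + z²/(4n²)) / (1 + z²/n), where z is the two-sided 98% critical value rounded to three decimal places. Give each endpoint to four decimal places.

Here p̂ = 487/531 = 0.91714 and z = 2.326 (z² = 5.410276).
1 + z²/n = 1.010189.
Center = (0.91714 + 0.005094)/1.010189 = 0.91293.
Radicand: p̂(1−p̂)/n + z²/(4n²) = 0.000143119 + 0.000004797 = 0.000147916.
Half-width = 2.326·√0.000147916/1.010189 = 0.02800.
So the interval runs from 0.8849 to 0.9409.

(0.8849, 0.9409)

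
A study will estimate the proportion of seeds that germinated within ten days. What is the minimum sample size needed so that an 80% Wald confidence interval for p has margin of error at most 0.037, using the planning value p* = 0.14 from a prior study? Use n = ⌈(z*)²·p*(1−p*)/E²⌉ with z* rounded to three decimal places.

For 80% confidence, z* = 1.282.
p*(1−p*) = 0.14·0.86 = 0.1204.
(z*)²·p*(1−p*)/E² = 1.643524·0.1204/0.001369 = 144.544.
Rounding up, n = 145.

n = 145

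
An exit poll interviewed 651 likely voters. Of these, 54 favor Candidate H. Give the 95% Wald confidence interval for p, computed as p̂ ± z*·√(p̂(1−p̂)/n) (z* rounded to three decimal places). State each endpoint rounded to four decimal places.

Sample proportion p̂ = 54/651 = 0.08295.
Standard error of p̂: √(0.076069/651) = √0.000116849 = 0.010810.
z* = 1.960 at the 95% level.
Margin of error: 1.960 × 0.010810 = 0.02119.
Interval: 0.08295 ± 0.02119 → (0.0618, 0.1041).

(0.0618, 0.1041)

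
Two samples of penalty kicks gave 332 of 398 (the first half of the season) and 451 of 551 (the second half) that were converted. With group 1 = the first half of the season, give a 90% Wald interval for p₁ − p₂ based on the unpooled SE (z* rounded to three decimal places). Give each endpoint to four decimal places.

(-0.0252, 0.0565)

p̂₁ = 332/398 = 0.83417, p̂₂ = 451/551 = 0.81851; p̂₁ − p̂₂ = 0.01566.
SE = √(0.000347562 + 0.000269601) = √0.000617163 = 0.024843.
For 90% confidence, z* = 1.645. Margin of error = 0.04087.
Interval: 0.01566 ± 0.04087 → (-0.0252, 0.0565).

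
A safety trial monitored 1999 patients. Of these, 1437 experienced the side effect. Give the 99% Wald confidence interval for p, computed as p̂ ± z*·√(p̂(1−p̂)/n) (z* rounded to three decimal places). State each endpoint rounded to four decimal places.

With x = 1437 successes in n = 1999, p̂ = 0.71886.
Standard error of p̂: √(0.202101/1999) = √0.000101101 = 0.010055.
z* = 2.576 at the 99% level.
Margin = 2.576·0.010055 = 0.02590.
CI: 0.71886 ± 0.02590 = (0.6930, 0.7448).

(0.6930, 0.7448)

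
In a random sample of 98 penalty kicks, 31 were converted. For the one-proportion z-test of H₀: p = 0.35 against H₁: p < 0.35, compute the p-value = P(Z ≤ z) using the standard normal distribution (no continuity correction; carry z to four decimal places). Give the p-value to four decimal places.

p-value = 0.2423

p̂ = 31/98 = 0.31633.
Under H₀, SE = √(p₀(1−p₀)/n) = √(0.35·0.65/98) = √0.002321429 = 0.048181.
Test statistic (full precision, shown to 4 dp): z = (31/98 − 0.35)/SE₀ ≈ -0.6989.
p-value = P(Z ≤ z) with z = -0.6989 → 0.2423.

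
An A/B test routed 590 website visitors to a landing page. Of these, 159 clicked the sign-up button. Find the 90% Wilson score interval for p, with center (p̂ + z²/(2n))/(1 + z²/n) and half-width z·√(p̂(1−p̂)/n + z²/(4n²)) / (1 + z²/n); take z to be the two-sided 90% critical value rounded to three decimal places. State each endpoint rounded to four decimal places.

Here p̂ = 159/590 = 0.26949 and z = 1.645 (z² = 2.706025).
Denominator 1 + z²/n = 1 + 2.706025/590 = 1.004586.
Adjusted center: (0.26949 + z²/(2n))/1.004586 = 0.27054.
Radicand: p̂(1−p̂)/n + z²/(4n²) = 0.000333671 + 0.000001943 = 0.000335614.
Half-width = z·√(radicand)/denom = 1.645·0.018320/1.004586 = 0.03000.
CI: 0.27054 ± 0.03000 = (0.2405, 0.3005).

(0.2405, 0.3005)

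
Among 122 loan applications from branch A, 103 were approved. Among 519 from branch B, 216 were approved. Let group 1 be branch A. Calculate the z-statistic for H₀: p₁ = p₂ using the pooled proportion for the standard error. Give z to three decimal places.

z = 8.509

p̂₁ = 103/122 = 0.84426, p̂₂ = 216/519 = 0.41618.
Pooled p̂ = (103+216)/(122+519) = 319/641 = 0.49766.
SE = √[p̂(1−p̂)(1/n₁+1/n₂)] = √[0.49766·0.50234·(1/122+1/519)] ≈ 0.050307.
z = (p̂₁ − p̂₂)/SE = (0.84426 − 0.41618)/0.050307 = 0.42808/0.050307 = 8.509.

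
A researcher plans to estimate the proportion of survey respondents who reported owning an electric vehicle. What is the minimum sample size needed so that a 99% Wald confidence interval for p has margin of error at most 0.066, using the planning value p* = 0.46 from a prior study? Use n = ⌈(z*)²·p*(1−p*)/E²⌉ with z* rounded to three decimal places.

For 99% confidence, z* = 2.576.
p*(1−p*) = 0.2484.
(z*)²·p*(1−p*)/E² = 6.635776·0.2484/0.004356 = 378.404.
⌈378.404⌉ = 379.

n = 379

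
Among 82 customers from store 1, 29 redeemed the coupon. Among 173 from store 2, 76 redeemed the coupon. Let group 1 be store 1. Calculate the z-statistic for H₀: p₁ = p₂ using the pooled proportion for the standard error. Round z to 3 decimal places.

Sample proportions: p̂₁ = 29/82 = 0.35366 and p̂₂ = 76/173 = 0.43931.
Pooling: p̂ = 105/255 = 0.41176.
Pooled SE = √[0.2422145·0.01797547] ≈ 0.065984.
z = -0.08565/0.065984 = -1.298.

z = -1.298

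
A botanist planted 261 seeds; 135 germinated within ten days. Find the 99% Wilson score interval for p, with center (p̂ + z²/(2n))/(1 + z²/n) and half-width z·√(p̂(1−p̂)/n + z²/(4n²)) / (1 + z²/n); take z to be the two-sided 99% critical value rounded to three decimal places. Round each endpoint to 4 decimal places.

Here p̂ = 135/261 = 0.51724 and z = 2.576 (z² = 6.635776).
1 + z²/n = 1.025424.
Center = (0.51724 + 0.012712)/1.025424 = 0.51681.
Radicand: p̂(1−p̂)/n + z²/(4n²) = 0.000956715 + 0.000024353 = 0.000981068.
Half-width = z·√(radicand)/denom = 2.576·0.031322/1.025424 = 0.07868.
CI: 0.51681 ± 0.07868 = (0.4381, 0.5955).

(0.4381, 0.5955)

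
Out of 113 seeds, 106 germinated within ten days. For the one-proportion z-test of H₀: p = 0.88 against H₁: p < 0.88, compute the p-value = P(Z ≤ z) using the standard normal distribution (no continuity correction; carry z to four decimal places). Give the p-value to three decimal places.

p-value = 0.971

p̂ = 106/113 = 0.93805.
Under H₀, SE = √(p₀(1−p₀)/n) = √(0.88·0.12/113) = √0.000934513 = 0.030570.
z = (p̂ − p₀)/SE = (106/113 − 0.88)/0.030570 ≈ 1.8990.
From the standard normal, P(Z ≤ z) = 0.971.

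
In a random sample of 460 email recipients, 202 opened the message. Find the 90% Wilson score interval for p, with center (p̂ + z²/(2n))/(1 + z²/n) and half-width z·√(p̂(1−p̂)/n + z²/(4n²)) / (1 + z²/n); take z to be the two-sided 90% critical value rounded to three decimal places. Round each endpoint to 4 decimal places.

(0.4015, 0.4774)

Here p̂ = 202/460 = 0.43913 and z = 1.645 (z² = 2.706025).
1 + z²/n = 1.005883.
Center = (0.43913 + 0.002941)/1.005883 = 0.43949.
Radicand: p̂(1−p̂)/n + z²/(4n²) = 0.000535424 + 0.000003197 = 0.000538621.
Half-width = z·√(radicand)/denom = 1.645·0.023208/1.005883 = 0.03795.
CI: 0.43949 ± 0.03795 = (0.4015, 0.4774).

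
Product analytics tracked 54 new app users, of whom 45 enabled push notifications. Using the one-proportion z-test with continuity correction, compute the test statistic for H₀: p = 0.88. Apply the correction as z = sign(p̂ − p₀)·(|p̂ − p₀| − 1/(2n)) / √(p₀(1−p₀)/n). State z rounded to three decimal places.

p̂ = 45/54 = 0.83333. p̂ − p₀ = -0.046667.
Continuity correction 1/(2n) = 1/108 = 0.009259.
Corrected numerator: |-0.046667| − 0.009259 = 0.037408.
SE₀ = √(0.88·0.12/54) = 0.044222.
z = (−)0.037408/0.044222 = -0.846.

z = -0.846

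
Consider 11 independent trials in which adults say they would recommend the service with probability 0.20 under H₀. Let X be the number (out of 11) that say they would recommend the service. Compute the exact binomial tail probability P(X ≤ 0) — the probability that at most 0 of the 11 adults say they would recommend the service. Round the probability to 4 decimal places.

X is binomial with n = 11 and p = 0.20.
P(X ≤ 0) = C(11,0)·0.20^0·0.80^11.
= 0.085899 = 0.0859.

P = 0.0859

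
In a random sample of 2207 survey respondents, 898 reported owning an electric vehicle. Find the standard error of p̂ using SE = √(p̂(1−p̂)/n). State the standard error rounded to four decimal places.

SE = 0.0105

With x = 898 successes in n = 2207, p̂ = 0.40689.
p̂(1−p̂) = 0.241331.
Dividing by n and taking the root: √0.000109348 = 0.0105.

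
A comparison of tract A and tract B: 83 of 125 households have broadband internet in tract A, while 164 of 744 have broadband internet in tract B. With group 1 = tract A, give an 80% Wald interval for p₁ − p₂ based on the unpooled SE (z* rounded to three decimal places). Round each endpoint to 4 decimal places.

(0.3860, 0.5011)

p̂₁ = 0.66400, p̂₂ = 0.22043, so the observed difference is 0.44357.
SE = √(0.001784832 + 0.000230969) = √0.002015801 = 0.044898.
For 80% confidence, z* = 1.282. Margin = 1.282·0.044898 = 0.05756.
CI: 0.44357 ± 0.05756 = (0.3860, 0.5011).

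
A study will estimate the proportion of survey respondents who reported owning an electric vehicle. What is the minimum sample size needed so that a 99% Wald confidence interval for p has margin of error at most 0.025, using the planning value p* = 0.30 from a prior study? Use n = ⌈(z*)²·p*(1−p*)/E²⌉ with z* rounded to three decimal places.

n = 2230

z* = 2.576 at the 99% level.
p*(1−p*) = 0.2100.
(z*)²·p*(1−p*)/E² = 6.635776·0.2100/0.000625 = 2229.621.
⌈2229.621⌉ = 2230.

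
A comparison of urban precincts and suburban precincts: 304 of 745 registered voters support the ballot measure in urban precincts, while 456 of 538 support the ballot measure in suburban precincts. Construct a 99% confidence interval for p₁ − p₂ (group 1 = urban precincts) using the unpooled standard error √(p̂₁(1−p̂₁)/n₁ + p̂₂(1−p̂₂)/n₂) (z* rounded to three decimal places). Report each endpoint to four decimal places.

p̂₁ = 304/745 = 0.40805, p̂₂ = 456/538 = 0.84758; p̂₁ − p̂₂ = -0.43953.
SE = √(0.000324223 + 0.000240122) = √0.000564345 = 0.023756.
For 99% confidence, z* = 2.576. Margin of error = 0.06120.
CI: -0.43953 ± 0.06120 = (-0.5007, -0.3783).

(-0.5007, -0.3783)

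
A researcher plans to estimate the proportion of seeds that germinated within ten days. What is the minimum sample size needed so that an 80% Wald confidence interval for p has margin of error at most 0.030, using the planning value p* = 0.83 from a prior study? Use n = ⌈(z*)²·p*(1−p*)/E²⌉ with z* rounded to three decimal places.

The 80% critical value is z* = 1.282.
p*(1−p*) = 0.1411.
(z*)²·p*(1−p*)/E² = 1.643524·0.1411/0.000900 = 257.668.
⌈257.668⌉ = 258.

n = 258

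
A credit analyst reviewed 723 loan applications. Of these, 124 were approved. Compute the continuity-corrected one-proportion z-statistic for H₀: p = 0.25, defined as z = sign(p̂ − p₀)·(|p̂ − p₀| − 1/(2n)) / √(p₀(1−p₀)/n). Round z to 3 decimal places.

p̂ = 124/723 = 0.17151. p̂ − p₀ = -0.078492.
1/(2n) = 0.000692.
Corrected numerator: |-0.078492| − 0.000692 = 0.077800.
Under H₀, SE = √(p₀(1−p₀)/n) = √(0.25·0.75/723) = √0.000259336 = 0.016104.
z = −0.077800/0.016104 = -4.831.

z = -4.831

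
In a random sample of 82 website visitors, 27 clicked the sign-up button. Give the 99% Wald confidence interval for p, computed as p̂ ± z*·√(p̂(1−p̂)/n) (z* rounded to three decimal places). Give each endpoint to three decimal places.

p̂ = 27/82 = 0.32927.
SE(p̂) = √(0.32927·0.67073/82) = 0.051897.
z* = 2.576 at the 99% level.
Margin = 2.576·0.051897 = 0.13369.
So the interval runs from 0.196 to 0.463.

(0.196, 0.463)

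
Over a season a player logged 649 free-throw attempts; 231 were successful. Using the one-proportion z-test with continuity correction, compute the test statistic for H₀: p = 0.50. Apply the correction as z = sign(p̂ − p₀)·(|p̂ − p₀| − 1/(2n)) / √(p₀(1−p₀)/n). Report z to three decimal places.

z = -7.301

p̂ = 231/649 = 0.35593. p̂ − p₀ = -0.144068.
Continuity correction 1/(2n) = 1/1298 = 0.000770.
Corrected numerator: |-0.144068| − 0.000770 = 0.143298.
SE₀ = √(0.50·0.50/649) = 0.019627.
z = −0.143298/0.019627 = -7.301.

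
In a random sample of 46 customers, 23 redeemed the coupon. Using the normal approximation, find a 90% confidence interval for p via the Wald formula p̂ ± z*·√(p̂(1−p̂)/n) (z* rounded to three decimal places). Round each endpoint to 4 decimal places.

(0.3787, 0.6213)

Sample proportion p̂ = 23/46 = 0.50000.
Standard error of p̂: √(0.250000/46) = √0.005434783 = 0.073721.
z* = 1.645 at the 90% level.
Margin of error: 1.645 × 0.073721 = 0.12127.
So the interval runs from 0.3787 to 0.6213.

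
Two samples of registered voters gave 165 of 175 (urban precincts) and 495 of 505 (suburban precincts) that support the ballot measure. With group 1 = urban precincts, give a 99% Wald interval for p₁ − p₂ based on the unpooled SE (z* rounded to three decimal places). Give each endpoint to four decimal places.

(-0.0853, 0.0106)

p̂₁ = 165/175 = 0.94286, p̂₂ = 495/505 = 0.98020; p̂₁ − p̂₂ = -0.03734.
SE = √(0.000307872 + 0.000038435) = √0.000346307 = 0.018609.
The 99% critical value is z* = 2.576. Margin = 2.576·0.018609 = 0.04794.
So the interval runs from -0.0853 to 0.0106.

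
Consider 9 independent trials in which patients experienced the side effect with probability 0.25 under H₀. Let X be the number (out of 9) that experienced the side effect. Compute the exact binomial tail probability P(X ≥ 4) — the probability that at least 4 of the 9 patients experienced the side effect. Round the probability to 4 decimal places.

P = 0.1657

X ~ Binomial(n=9, p=0.25).
P(X ≥ 4) = Σ_{j=4}^{9} C(9,j)·0.25^j·0.75^{9−j}.
= 0.116798 + 0.038933 + 0.008652 + 0.001236 + 0.000103 + 0.000004 = 0.1657.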